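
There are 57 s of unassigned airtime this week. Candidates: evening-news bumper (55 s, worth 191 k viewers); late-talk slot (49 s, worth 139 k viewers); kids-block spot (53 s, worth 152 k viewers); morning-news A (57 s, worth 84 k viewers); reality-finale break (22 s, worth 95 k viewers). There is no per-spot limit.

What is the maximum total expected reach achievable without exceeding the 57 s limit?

191

Greedy by ratio would take 2×reality-finale break: 44 s used, total 190.
The 44 s tied up in 2×reality-finale break is better spent on evening-news bumper — total rises to 191 (55 s).
The spare 2 s is too small for any remaining spot, and no exchange beats 191.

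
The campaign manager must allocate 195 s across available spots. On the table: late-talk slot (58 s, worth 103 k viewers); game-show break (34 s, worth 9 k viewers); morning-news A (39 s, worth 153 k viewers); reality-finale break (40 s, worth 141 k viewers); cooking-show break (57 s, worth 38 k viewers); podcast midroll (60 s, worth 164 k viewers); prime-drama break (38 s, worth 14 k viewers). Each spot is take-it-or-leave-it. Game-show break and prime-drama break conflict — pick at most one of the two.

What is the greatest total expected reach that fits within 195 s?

472

The ratio ordering already packs tightly: morning-news A + reality-finale break + podcast midroll + prime-drama break, 177 s, 472.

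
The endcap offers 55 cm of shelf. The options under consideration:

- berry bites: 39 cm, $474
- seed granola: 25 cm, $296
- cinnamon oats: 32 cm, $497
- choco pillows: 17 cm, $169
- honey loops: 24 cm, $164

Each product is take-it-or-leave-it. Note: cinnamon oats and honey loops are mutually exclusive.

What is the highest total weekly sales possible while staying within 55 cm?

666

Density check — cinnamon oats 15.53, berry bites 12.15, seed granola 11.84 are the best per cm.
Cinnamon oats + choco pillows uses 49 of the 55 cm and totals 666.
The closest alternative, cinnamon oats, reaches only 497.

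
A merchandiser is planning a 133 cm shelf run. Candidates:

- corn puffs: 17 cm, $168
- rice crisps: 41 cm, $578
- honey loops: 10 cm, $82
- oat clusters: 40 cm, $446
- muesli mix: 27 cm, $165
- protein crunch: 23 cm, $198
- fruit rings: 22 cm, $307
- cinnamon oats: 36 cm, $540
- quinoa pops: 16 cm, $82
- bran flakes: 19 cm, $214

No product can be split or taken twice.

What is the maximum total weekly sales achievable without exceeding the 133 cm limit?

Taking rice crisps + honey loops + fruit rings + cinnamon oats + bran flakes: 128 cm used, 1721 in weekly sales.

1721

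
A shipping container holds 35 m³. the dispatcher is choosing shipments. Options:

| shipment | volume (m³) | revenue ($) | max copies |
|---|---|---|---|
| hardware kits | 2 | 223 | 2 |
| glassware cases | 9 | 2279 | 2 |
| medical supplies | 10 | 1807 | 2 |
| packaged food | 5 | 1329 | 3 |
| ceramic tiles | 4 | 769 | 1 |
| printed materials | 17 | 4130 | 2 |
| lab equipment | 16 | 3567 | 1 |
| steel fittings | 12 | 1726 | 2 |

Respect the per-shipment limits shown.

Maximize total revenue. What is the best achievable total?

8768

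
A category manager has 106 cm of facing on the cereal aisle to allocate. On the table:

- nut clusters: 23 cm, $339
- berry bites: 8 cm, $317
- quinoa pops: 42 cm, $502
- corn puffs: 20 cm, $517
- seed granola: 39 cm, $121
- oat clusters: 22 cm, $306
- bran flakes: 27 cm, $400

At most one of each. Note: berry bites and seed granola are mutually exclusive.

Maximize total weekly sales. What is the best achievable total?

1879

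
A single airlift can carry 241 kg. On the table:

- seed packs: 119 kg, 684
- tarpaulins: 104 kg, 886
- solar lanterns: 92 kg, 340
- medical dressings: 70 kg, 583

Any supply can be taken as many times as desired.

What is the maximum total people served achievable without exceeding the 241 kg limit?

1772

Best packing: 2×tarpaulins — 208 kg, 1772 total.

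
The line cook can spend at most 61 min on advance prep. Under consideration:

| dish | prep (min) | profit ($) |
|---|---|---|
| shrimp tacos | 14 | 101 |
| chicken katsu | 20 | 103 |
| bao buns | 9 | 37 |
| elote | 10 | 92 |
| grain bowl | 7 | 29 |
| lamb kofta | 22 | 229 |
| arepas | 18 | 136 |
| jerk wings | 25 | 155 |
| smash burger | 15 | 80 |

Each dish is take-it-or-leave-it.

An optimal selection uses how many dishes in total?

4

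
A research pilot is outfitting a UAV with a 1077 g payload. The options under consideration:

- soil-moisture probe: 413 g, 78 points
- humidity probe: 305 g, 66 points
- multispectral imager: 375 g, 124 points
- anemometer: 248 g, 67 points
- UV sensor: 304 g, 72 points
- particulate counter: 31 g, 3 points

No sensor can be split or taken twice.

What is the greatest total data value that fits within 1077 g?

272

Taking the top-ratio sensors first gives multispectral imager + anemometer + UV sensor + particulate counter for 266 (958 g).
Dropping UV sensor frees 304 g; slotting in soil-moisture probe (413 g) lifts the total to 272 at 1067 g.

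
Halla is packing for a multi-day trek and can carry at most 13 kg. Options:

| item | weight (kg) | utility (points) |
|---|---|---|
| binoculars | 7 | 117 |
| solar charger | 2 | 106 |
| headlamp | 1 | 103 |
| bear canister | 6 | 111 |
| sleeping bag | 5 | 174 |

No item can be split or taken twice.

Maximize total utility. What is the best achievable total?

394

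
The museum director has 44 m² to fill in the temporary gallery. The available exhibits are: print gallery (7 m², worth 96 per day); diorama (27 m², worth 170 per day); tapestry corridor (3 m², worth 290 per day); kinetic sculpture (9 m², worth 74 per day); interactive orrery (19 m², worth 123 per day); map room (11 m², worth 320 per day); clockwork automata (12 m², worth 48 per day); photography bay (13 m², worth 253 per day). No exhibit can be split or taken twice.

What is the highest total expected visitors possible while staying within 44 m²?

Best packing: print gallery + tapestry corridor + kinetic sculpture + map room + photography bay — 43 m², 1033 total.
Every other selection either busts 44 m² or fails to beat 1033.

1033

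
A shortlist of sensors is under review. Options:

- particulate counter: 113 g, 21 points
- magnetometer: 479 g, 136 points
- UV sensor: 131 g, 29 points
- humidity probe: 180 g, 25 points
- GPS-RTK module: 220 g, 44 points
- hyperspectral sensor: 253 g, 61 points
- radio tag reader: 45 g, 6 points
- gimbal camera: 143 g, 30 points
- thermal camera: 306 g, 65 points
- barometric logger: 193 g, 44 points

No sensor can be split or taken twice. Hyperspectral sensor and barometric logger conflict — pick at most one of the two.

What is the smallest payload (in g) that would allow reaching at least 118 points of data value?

Look for the lowest-payload combination reaching 118.
magnetometer: 136 data value at 479 g.
Below 479 g the best achievable stays under 118.

479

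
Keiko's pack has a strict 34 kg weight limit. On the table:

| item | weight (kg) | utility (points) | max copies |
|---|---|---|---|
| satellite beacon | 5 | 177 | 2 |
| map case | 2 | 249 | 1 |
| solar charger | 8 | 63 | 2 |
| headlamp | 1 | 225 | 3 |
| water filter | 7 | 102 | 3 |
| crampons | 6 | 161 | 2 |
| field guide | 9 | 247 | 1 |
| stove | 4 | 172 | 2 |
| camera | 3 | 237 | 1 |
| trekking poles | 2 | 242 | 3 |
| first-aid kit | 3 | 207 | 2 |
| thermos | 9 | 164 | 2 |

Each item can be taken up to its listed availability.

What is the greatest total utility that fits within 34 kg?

2827

Greedy by ratio would take satellite beacon + map case + 3×headlamp + 2×stove + camera + 3×trekking poles + 2×first-aid kit: 33 kg used, total 2822.
Replace stove with satellite beacon: the trade gains 5 net, giving 2827 at 34 kg.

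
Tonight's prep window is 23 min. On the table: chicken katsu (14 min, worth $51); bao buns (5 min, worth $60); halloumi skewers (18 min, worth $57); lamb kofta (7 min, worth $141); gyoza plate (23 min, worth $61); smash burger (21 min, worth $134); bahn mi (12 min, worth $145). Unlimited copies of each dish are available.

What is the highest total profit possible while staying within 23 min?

423

Taking 3×lamb kofta: 21 min used, 423 in profit.
The spare 2 min is too small for any remaining dish, and no exchange beats 423.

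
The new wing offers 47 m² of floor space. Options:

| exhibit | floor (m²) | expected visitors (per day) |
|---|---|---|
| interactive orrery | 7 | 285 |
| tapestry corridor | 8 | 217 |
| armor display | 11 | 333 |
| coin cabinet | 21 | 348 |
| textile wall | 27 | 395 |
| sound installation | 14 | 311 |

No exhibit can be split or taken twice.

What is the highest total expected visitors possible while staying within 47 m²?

Filling by ratio: interactive orrery + tapestry corridor + armor display + sound installation for 1146, with 7 m² left unused.
The 14 m² tied up in sound installation is better spent on coin cabinet — total rises to 1183 (47 m²).

1183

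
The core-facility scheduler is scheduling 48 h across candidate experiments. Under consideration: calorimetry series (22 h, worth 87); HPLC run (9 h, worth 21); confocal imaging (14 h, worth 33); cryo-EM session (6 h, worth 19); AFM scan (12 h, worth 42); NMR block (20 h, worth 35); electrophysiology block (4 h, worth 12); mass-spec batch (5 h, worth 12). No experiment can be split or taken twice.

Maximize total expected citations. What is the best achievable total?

A density-first pass picks calorimetry series + cryo-EM session + AFM scan + electrophysiology block — 160 at 44 h.
Replace cryo-EM session and electrophysiology block with confocal imaging: the trade gains 2 net, giving 162 at 48 h.
Every other selection either busts 48 h or fails to beat 162.

162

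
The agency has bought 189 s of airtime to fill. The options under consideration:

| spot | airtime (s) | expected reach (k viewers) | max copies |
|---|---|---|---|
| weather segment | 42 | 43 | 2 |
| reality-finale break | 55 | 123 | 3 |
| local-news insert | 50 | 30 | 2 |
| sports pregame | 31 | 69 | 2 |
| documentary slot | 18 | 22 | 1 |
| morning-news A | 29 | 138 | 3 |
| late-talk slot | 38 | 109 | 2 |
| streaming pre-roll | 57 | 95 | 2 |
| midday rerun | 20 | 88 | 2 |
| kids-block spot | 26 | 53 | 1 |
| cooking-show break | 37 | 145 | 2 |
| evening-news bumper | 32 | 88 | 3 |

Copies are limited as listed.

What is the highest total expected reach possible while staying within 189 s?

792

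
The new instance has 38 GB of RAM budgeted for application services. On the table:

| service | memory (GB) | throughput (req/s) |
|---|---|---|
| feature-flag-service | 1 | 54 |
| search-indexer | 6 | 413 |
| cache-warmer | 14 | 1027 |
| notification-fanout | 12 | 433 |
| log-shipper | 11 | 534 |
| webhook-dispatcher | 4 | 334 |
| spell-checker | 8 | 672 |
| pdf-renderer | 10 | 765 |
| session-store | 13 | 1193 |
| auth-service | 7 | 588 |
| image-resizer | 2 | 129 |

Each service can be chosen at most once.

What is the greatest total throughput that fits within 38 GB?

3218

By throughput per GB: session-store 91.77, spell-checker 84.00, auth-service 84.00 lead.
Greedy by ratio would take search-indexer + webhook-dispatcher + spell-checker + session-store + auth-service: 38 GB used, total 3200.
The 10 GB tied up in search-indexer and webhook-dispatcher is better spent on pdf-renderer — total rises to 3218 (38 GB).
Nothing else within 38 GB beats 3218.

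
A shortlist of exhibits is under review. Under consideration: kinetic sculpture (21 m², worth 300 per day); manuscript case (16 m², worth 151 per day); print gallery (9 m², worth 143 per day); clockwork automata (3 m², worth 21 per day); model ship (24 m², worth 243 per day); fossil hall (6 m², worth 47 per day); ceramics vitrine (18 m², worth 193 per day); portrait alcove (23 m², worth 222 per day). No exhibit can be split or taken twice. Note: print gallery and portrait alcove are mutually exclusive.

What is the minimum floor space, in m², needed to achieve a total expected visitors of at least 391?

Look for the lowest-floor combination reaching 391.
kinetic sculpture + print gallery: 443 expected visitors at 30 m².
No combination under 30 m² hits 391.

30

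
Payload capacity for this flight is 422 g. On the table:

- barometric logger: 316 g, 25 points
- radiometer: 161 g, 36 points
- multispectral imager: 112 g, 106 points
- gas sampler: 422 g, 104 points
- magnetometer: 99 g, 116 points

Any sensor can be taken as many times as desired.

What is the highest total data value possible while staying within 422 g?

The ratio ordering already packs tightly: 4×magnetometer, 396 g, 464.
Every other selection either busts 422 g or fails to beat 464.

464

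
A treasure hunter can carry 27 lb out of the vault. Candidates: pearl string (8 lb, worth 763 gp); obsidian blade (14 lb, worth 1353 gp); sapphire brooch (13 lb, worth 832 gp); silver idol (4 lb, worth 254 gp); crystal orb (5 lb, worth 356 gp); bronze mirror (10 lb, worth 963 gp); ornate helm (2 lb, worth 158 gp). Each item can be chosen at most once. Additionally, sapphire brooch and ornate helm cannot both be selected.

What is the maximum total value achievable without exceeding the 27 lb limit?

2474

Density check — obsidian blade 96.64, bronze mirror 96.30, pearl string 95.38, ornate helm 79.00 are the best per lb.
The ratio ordering already packs tightly: obsidian blade + bronze mirror + ornate helm, 26 lb, 2474.
That's the maximum — no feasible swap from here does better than 2474.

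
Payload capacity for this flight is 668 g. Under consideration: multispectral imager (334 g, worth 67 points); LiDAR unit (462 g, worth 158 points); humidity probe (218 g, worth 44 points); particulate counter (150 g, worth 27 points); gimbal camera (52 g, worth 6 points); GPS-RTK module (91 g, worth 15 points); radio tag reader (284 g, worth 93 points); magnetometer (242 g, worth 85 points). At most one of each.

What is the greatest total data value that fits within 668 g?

Best packing: GPS-RTK module + radio tag reader + magnetometer — 617 g, 193 total.
Nothing else within 668 g beats 193.

193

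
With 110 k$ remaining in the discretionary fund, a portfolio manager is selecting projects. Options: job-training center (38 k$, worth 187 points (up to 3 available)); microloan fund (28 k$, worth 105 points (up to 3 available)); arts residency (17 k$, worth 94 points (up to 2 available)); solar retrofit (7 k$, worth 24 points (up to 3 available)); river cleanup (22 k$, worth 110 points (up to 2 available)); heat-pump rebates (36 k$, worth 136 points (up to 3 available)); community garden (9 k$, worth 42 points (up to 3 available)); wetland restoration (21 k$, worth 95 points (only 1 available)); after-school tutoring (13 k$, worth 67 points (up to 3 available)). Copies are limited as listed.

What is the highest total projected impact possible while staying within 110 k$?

562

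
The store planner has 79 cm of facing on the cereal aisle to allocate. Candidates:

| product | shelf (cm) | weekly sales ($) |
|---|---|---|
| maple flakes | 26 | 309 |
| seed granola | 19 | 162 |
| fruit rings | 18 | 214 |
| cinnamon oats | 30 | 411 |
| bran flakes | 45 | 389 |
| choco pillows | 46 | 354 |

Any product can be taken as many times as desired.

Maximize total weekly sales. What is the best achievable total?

1036

The ratio ordering already packs tightly: fruit rings + 2×cinnamon oats, 78 cm, 1036.
The spare 1 cm is too small for any remaining product, and no exchange beats 1036.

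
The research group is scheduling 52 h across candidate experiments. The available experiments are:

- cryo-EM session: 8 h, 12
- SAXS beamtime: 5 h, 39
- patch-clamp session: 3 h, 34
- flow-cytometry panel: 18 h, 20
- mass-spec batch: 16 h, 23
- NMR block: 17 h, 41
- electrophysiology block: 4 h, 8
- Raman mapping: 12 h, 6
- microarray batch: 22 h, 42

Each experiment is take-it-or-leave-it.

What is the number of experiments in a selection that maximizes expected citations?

The maximum expected citations within 52 h is 164.
SAXS beamtime + patch-clamp session + NMR block + electrophysiology block + microarray batch hits 164 at 51 h.
Any selection reaching 164 contains exactly 5 experiments.

5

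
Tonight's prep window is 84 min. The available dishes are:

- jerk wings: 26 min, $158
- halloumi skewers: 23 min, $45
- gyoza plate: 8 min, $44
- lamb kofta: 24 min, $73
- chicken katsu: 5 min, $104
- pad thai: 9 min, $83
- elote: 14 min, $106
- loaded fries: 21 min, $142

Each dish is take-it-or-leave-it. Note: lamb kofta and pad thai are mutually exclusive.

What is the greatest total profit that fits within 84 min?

637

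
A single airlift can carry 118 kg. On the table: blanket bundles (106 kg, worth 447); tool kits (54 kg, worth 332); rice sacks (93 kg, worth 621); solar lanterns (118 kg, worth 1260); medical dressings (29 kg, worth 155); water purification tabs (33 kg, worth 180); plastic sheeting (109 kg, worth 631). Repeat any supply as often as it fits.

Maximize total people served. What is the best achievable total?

Best packing: solar lanterns — 118 kg, 1260 total.
That's the maximum — no swap from here does better than 1260.

1260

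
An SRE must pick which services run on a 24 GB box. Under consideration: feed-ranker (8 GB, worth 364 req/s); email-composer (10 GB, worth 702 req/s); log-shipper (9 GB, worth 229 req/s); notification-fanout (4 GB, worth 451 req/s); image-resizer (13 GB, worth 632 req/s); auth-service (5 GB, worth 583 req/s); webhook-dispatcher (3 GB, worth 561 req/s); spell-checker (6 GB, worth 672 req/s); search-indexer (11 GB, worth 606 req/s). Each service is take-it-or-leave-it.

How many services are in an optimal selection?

4

Optimal total is 2518.
email-composer + auth-service + webhook-dispatcher + spell-checker hits 2518 at 24 GB.
Any selection reaching 2518 contains exactly 4 services.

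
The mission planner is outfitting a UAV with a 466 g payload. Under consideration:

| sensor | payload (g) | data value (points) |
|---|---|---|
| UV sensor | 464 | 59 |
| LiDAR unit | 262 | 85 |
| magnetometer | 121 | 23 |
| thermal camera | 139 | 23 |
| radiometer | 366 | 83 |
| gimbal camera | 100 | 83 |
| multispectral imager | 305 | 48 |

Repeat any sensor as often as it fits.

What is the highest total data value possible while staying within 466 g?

332

Best packing: 4×gimbal camera — 400 g, 332 total.
Nothing else within 466 g beats 332.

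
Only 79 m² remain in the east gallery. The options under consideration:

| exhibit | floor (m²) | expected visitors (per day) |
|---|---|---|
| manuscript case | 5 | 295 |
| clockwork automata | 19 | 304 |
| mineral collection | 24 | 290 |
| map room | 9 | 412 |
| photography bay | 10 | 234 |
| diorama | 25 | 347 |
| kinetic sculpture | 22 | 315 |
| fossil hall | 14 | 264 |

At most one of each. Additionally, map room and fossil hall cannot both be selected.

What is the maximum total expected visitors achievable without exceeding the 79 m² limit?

Taking manuscript case + clockwork automata + mineral collection + map room + kinetic sculpture: 79 m² used, 1616 in expected visitors.
No other feasible combination exceeds 1616.

1616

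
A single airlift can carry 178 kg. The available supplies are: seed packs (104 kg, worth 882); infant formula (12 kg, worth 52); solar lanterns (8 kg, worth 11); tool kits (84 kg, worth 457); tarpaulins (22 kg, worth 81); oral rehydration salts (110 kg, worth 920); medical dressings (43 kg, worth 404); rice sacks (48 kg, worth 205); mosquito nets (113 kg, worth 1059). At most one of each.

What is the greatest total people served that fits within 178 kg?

1544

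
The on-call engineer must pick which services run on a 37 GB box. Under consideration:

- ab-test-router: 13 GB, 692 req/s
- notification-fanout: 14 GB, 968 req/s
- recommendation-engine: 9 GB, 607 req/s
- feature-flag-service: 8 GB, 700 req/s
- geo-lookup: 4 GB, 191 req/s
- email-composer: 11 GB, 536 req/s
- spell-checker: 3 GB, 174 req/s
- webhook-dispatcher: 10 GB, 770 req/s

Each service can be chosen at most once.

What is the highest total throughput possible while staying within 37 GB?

2629

The ratio heuristic lands on notification-fanout + feature-flag-service + spell-checker + webhook-dispatcher (2612) but leaves 2 GB idle.
The 3 GB tied up in spell-checker is better spent on geo-lookup — total rises to 2629 (36 GB).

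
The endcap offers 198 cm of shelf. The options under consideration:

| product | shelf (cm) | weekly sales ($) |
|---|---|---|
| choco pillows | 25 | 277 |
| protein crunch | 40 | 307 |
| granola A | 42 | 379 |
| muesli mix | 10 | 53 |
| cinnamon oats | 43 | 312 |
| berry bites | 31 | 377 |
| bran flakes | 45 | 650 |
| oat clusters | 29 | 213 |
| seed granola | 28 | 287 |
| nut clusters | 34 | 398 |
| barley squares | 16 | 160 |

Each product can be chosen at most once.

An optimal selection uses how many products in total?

6

Best achievable weekly sales is 2251.
One optimal bundle: granola A + berry bites + bran flakes + seed granola + nut clusters + barley squares (196 cm).
Any selection reaching 2251 contains exactly 6 products.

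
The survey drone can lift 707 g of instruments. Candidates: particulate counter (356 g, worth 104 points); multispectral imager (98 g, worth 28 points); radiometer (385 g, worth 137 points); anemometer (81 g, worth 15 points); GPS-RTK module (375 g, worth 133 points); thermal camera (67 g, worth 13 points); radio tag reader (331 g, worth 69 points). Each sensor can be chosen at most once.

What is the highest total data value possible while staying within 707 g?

By data value per g: radiometer 0.36, GPS-RTK module 0.35, particulate counter 0.29, multispectral imager 0.29 lead.
Greedy by ratio would take multispectral imager + radiometer + anemometer + thermal camera: 631 g used, total 193.
But GPS-RTK module + radio tag reader fits in 706 g and reaches 202.

202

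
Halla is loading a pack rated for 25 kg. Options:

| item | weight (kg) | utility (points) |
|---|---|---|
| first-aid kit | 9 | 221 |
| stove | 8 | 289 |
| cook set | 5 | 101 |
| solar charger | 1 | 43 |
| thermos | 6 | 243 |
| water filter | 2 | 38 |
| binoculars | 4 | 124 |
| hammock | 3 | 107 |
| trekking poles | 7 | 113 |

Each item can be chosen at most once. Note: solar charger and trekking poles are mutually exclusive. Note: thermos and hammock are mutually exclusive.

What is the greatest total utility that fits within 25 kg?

Stove + cook set + solar charger + thermos + binoculars uses 24 of the 25 kg and totals 800.

800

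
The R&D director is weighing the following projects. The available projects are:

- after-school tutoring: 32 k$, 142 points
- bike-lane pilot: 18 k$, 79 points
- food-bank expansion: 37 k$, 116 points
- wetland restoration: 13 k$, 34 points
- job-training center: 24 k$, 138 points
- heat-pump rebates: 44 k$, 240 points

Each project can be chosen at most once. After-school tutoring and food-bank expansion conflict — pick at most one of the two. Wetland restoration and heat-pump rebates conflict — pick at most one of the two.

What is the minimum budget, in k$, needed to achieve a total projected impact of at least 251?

55

Look for the lowest-budget combination reaching 251.
bike-lane pilot + wetland restoration + job-training center: 251 projected impact at 55 k$.
Any bundle with less than 55 k$ falls short of 251.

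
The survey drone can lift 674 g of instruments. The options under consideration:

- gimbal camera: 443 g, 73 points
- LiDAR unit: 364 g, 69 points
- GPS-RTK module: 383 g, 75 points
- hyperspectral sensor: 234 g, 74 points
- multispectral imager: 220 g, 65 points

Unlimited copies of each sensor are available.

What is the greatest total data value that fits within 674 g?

204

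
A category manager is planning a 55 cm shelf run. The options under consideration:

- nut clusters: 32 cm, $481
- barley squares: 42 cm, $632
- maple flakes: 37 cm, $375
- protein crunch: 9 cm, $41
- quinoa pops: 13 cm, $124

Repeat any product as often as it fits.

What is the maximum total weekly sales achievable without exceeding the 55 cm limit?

756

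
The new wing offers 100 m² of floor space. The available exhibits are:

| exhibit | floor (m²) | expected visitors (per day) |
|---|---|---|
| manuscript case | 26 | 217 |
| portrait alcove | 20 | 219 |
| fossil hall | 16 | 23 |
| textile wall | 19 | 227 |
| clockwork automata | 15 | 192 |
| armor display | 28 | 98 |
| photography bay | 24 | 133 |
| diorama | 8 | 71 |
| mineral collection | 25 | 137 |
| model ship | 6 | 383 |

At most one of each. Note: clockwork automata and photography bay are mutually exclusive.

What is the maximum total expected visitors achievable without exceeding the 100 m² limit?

1309

Best packing: manuscript case + portrait alcove + textile wall + clockwork automata + diorama + model ship — 94 m², 1309 total.
The closest alternative, manuscript case + portrait alcove + textile wall + clockwork automata + model ship, reaches only 1238.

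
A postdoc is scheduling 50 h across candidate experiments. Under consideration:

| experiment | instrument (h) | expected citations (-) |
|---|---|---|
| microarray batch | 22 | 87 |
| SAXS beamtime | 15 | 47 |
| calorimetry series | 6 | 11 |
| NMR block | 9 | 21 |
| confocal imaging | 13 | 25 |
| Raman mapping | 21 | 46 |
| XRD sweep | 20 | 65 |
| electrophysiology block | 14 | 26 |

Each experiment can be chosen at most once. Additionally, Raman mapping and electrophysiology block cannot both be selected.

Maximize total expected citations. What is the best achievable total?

163

Microarray batch + calorimetry series + XRD sweep uses 48 of the 50 h and totals 163.
Runner-up microarray batch + SAXS beamtime + confocal imaging tops out at 159.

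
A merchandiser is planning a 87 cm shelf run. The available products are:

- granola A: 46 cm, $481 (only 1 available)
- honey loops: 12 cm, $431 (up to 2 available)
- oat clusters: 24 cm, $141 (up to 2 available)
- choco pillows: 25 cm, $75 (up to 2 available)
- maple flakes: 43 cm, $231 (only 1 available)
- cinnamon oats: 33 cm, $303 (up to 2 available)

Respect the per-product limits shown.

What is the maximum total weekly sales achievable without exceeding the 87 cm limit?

1343

Best packing: granola A + 2×honey loops — 70 cm, 1343 total.
Nothing else within 87 cm beats 1343.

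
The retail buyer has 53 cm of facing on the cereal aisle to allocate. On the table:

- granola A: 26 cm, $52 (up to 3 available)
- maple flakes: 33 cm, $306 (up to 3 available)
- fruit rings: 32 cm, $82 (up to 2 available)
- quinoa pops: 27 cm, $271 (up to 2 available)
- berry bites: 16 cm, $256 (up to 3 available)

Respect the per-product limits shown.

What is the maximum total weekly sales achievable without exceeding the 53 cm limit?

The ratio ordering already packs tightly: 3×berry bites, 48 cm, 768.
Every other selection either busts 53 cm or exceeds an availability limit or fails to beat 768.

768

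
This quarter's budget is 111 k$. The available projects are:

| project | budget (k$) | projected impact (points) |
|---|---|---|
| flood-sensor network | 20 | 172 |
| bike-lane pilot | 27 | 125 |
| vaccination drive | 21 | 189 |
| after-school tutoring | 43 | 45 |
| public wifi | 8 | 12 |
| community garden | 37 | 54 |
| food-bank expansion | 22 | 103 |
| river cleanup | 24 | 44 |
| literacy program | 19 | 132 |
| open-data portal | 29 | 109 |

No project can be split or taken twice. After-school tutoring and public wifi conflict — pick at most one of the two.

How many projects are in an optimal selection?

5

Best achievable projected impact is 721.
flood-sensor network + bike-lane pilot + vaccination drive + food-bank expansion + literacy program hits 721 at 109 k$.
Any selection reaching 721 contains exactly 5 projects.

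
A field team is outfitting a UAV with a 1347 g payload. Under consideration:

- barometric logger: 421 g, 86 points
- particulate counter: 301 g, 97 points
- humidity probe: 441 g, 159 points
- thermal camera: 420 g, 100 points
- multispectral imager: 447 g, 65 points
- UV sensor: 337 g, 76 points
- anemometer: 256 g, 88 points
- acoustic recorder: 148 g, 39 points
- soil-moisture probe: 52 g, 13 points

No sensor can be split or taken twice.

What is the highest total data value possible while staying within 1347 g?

Filling by ratio: particulate counter + humidity probe + anemometer + acoustic recorder + soil-moisture probe for 396, with 149 g left unused.
Dropping acoustic recorder and soil-moisture probe frees 200 g; slotting in UV sensor (337 g) lifts the total to 420 at 1335 g.
The spare 12 g is too small for any remaining sensor, and no exchange beats 420.

420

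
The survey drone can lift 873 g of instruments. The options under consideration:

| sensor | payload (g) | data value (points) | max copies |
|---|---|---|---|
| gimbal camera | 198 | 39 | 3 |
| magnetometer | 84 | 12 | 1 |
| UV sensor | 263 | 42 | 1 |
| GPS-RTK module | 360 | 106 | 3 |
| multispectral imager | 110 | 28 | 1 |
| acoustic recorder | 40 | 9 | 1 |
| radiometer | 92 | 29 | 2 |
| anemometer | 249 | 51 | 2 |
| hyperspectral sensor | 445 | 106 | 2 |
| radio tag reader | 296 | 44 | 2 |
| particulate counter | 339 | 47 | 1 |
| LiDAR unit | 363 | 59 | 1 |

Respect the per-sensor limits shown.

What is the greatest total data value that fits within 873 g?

250

A density-first pass picks magnetometer + GPS-RTK module + multispectral imager + acoustic recorder + 2×radiometer — 213 at 778 g.
Dropping magnetometer and multispectral imager and radiometer frees 286 g; slotting in GPS-RTK module (360 g) lifts the total to 250 at 852 g.
That's the maximum — no swap from here does better than 250.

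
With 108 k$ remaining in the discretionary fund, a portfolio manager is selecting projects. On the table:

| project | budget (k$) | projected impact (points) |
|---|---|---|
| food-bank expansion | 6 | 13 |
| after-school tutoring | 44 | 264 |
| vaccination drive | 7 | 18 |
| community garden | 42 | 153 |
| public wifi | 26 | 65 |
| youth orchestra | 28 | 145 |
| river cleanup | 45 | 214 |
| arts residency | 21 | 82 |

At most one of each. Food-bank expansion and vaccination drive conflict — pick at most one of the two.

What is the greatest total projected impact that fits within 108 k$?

After-school tutoring + vaccination drive + youth orchestra + arts residency uses 100 of the 108 k$ and totals 509.
The closest alternative, food-bank expansion + after-school tutoring + youth orchestra + arts residency, reaches only 504.

509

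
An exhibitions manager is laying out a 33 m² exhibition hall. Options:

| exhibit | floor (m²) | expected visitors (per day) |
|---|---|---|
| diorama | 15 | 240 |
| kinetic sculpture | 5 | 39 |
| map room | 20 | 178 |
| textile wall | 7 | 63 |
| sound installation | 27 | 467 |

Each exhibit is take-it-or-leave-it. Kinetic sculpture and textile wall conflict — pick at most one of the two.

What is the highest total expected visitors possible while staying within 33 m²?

506

Density check — sound installation 17.30, diorama 16.00, textile wall 9.00 are the best per m².
The ratio ordering already packs tightly: kinetic sculpture + sound installation, 32 m², 506.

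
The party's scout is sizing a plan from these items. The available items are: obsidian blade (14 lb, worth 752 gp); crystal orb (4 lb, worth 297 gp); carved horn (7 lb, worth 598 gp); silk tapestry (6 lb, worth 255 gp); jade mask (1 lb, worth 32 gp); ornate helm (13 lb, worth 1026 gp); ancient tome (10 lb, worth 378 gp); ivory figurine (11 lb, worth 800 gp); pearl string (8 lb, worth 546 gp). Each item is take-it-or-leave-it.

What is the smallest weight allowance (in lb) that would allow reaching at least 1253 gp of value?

Look for the lowest-weight combination reaching 1253.
Taking crystal orb + ornate helm gives 1323 (≥ 1253) for 17 lb.
No combination under 17 lb hits 1253.

17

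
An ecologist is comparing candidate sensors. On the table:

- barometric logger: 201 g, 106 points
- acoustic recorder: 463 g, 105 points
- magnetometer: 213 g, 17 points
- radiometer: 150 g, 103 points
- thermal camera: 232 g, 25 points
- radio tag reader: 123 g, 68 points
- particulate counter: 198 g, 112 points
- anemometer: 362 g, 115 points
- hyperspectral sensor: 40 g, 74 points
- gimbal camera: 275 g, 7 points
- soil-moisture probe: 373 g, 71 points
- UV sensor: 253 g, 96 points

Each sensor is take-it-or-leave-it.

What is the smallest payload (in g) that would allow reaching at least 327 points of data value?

511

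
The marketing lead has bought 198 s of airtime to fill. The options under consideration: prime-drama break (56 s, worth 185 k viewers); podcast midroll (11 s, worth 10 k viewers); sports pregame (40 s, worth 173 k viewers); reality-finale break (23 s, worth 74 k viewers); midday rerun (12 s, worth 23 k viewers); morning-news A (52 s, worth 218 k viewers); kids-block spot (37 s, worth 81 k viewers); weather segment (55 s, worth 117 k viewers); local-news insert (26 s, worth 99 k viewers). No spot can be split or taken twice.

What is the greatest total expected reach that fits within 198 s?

By expected reach per s: sports pregame 4.33, morning-news A 4.19, local-news insert 3.81, prime-drama break 3.30 lead.
The ratio ordering already packs tightly: prime-drama break + sports pregame + reality-finale break + morning-news A + local-news insert, 197 s, 749.
Every other selection either busts 198 s or fails to beat 749.

749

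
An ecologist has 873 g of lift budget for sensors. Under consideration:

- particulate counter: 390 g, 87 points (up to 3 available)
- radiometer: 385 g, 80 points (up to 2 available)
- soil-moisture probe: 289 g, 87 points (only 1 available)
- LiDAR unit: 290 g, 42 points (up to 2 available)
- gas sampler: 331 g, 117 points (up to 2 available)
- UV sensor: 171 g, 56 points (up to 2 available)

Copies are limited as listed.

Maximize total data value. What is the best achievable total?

Density check — gas sampler 0.35, UV sensor 0.33, soil-moisture probe 0.30 are the best per g.
Best packing: 2×gas sampler + UV sensor — 833 g, 290 total.
Every other selection either busts 873 g or exceeds an availability limit or fails to beat 290.

290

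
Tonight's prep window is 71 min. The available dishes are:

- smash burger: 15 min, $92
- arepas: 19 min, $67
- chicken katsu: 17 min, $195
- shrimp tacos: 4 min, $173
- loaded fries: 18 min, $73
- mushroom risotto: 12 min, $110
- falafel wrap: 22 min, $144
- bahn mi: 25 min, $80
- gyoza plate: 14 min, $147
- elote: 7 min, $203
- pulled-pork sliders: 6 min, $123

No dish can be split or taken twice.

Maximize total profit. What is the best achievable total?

Filling by ratio: chicken katsu + shrimp tacos + mushroom risotto + gyoza plate + elote + pulled-pork sliders for 951, with 11 min left unused.
The 12 min tied up in mushroom risotto is better spent on falafel wrap — total rises to 985 (70 min).
Next best is chicken katsu + shrimp tacos + mushroom risotto + gyoza plate + elote + pulled-pork sliders at 951 (60 min) — short by 34.

985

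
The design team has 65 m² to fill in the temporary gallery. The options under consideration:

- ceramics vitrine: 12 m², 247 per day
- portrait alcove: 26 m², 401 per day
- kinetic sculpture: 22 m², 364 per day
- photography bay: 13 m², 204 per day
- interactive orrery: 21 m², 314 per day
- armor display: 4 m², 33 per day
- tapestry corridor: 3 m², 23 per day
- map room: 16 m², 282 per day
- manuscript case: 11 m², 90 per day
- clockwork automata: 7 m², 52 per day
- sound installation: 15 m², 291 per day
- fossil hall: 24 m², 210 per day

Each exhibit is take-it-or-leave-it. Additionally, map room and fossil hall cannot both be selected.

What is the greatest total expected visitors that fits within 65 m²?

1184

Ceramics vitrine + kinetic sculpture + map room + sound installation uses 65 of the 65 m² and totals 1184.
No other feasible combination exceeds 1184.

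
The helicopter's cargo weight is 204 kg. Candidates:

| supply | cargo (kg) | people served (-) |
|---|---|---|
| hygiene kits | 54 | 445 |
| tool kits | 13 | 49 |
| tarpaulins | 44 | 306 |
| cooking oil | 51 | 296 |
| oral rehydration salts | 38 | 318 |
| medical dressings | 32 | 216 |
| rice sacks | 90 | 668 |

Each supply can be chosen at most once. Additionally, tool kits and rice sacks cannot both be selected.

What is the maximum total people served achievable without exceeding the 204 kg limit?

1508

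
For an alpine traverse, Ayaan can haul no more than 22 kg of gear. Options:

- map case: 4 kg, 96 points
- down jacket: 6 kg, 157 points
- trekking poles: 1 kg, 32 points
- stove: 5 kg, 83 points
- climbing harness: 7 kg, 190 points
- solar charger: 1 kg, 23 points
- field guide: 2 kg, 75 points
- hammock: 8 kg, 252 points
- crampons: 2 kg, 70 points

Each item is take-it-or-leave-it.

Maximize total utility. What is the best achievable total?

650

Filling by ratio: trekking poles + climbing harness + solar charger + field guide + hammock + crampons for 642, with 1 kg left unused.
But map case + down jacket + field guide + hammock + crampons fits in 22 kg and reaches 650.
The closest alternative, map case + trekking poles + climbing harness + field guide + hammock, reaches only 645.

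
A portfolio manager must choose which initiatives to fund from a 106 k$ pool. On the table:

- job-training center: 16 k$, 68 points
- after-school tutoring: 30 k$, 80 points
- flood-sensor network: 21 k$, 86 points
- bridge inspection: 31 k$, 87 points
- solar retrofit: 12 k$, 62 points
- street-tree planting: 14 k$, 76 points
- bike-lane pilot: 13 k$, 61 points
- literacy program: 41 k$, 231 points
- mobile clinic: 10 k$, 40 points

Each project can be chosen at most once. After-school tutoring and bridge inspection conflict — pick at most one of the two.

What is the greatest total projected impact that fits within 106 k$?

538

The ratio ordering already packs tightly: job-training center + solar retrofit + street-tree planting + bike-lane pilot + literacy program + mobile clinic, 106 k$, 538.
Next best is job-training center + flood-sensor network + solar retrofit + street-tree planting + literacy program at 523 (104 k$) — short by 15.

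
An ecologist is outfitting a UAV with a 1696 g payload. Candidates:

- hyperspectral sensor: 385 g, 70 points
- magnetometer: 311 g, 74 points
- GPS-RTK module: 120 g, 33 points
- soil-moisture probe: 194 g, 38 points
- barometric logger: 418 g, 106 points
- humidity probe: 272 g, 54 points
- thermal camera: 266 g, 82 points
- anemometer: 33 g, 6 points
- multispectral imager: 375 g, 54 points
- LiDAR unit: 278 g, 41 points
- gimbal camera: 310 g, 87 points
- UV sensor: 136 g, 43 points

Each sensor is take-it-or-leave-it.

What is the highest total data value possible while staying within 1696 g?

The ratio heuristic lands on magnetometer + GPS-RTK module + barometric logger + thermal camera + anemometer + gimbal camera + UV sensor (431) but leaves 102 g idle.
Dropping GPS-RTK module frees 120 g; slotting in soil-moisture probe (194 g) lifts the total to 436 at 1668 g.

436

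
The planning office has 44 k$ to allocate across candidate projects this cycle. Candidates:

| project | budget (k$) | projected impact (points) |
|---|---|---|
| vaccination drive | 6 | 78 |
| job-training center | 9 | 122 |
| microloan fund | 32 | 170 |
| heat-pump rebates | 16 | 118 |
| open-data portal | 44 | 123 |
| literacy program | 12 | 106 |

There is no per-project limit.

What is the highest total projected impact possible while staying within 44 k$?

566

By projected impact per k$: job-training center 13.56, vaccination drive 13.00, literacy program 8.83, heat-pump rebates 7.38 lead.
The ratio ordering already packs tightly: vaccination drive + 4×job-training center, 42 k$, 566.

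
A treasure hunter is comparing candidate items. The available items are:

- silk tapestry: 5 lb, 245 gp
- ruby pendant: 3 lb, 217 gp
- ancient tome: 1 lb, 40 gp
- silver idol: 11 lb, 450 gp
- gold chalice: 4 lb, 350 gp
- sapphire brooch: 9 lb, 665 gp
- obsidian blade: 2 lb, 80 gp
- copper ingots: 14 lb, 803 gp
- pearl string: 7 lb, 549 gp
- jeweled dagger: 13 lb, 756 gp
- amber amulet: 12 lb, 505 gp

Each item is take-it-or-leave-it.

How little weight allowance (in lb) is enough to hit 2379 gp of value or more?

35

Minimise lb subject to total value ≥ 2379.
ancient tome + gold chalice + sapphire brooch + copper ingots + pearl string: 2407 value at 35 lb.
Below 35 lb the best achievable stays under 2379.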